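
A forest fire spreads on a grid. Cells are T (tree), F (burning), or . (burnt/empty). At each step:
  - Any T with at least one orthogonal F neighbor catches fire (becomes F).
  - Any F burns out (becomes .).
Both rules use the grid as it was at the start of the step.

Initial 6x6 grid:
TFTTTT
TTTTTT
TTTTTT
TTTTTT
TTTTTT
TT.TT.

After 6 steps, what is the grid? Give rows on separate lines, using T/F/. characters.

Step 1: 3 trees catch fire, 1 burn out
  F.FTTT
  TFTTTT
  TTTTTT
  TTTTTT
  TTTTTT
  TT.TT.
Step 2: 4 trees catch fire, 3 burn out
  ...FTT
  F.FTTT
  TFTTTT
  TTTTTT
  TTTTTT
  TT.TT.
Step 3: 5 trees catch fire, 4 burn out
  ....FT
  ...FTT
  F.FTTT
  TFTTTT
  TTTTTT
  TT.TT.
Step 4: 6 trees catch fire, 5 burn out
  .....F
  ....FT
  ...FTT
  F.FTTT
  TFTTTT
  TT.TT.
Step 5: 6 trees catch fire, 6 burn out
  ......
  .....F
  ....FT
  ...FTT
  F.FTTT
  TF.TT.
Step 6: 4 trees catch fire, 6 burn out
  ......
  ......
  .....F
  ....FT
  ...FTT
  F..TT.

......
......
.....F
....FT
...FTT
F..TT.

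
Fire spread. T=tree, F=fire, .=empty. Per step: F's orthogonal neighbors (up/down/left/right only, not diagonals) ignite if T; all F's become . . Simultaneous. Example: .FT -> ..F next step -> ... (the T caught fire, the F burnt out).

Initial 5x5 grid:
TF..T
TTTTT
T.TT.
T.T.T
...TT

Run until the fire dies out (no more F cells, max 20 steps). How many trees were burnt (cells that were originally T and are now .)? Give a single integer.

Step 1: +2 fires, +1 burnt (F count now 2)
Step 2: +2 fires, +2 burnt (F count now 2)
Step 3: +3 fires, +2 burnt (F count now 3)
Step 4: +4 fires, +3 burnt (F count now 4)
Step 5: +1 fires, +4 burnt (F count now 1)
Step 6: +0 fires, +1 burnt (F count now 0)
Fire out after step 6
Initially T: 15, now '.': 22
Total burnt (originally-T cells now '.'): 12

Answer: 12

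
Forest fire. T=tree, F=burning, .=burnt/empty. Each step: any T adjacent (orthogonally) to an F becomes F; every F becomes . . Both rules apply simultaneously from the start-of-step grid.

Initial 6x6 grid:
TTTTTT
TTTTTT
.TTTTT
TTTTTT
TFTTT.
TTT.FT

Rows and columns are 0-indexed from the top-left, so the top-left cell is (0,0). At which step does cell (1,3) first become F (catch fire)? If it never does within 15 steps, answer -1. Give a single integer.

Step 1: cell (1,3)='T' (+6 fires, +2 burnt)
Step 2: cell (1,3)='T' (+7 fires, +6 burnt)
Step 3: cell (1,3)='T' (+5 fires, +7 burnt)
Step 4: cell (1,3)='T' (+6 fires, +5 burnt)
Step 5: cell (1,3)='F' (+5 fires, +6 burnt)
  -> target ignites at step 5
Step 6: cell (1,3)='.' (+2 fires, +5 burnt)
Step 7: cell (1,3)='.' (+0 fires, +2 burnt)
  fire out at step 7

5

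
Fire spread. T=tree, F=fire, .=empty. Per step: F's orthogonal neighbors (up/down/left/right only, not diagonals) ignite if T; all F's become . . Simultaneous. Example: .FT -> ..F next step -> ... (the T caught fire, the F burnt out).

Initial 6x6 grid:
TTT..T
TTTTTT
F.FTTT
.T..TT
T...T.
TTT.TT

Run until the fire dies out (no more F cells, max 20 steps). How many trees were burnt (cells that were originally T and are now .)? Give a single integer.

Step 1: +3 fires, +2 burnt (F count now 3)
Step 2: +5 fires, +3 burnt (F count now 5)
Step 3: +4 fires, +5 burnt (F count now 4)
Step 4: +3 fires, +4 burnt (F count now 3)
Step 5: +2 fires, +3 burnt (F count now 2)
Step 6: +1 fires, +2 burnt (F count now 1)
Step 7: +0 fires, +1 burnt (F count now 0)
Fire out after step 7
Initially T: 23, now '.': 31
Total burnt (originally-T cells now '.'): 18

Answer: 18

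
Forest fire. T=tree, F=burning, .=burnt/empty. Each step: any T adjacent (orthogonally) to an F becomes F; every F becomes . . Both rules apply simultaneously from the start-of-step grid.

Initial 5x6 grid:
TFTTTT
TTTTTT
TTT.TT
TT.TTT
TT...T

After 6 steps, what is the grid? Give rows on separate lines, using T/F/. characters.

Step 1: 3 trees catch fire, 1 burn out
  F.FTTT
  TFTTTT
  TTT.TT
  TT.TTT
  TT...T
Step 2: 4 trees catch fire, 3 burn out
  ...FTT
  F.FTTT
  TFT.TT
  TT.TTT
  TT...T
Step 3: 5 trees catch fire, 4 burn out
  ....FT
  ...FTT
  F.F.TT
  TF.TTT
  TT...T
Step 4: 4 trees catch fire, 5 burn out
  .....F
  ....FT
  ....TT
  F..TTT
  TF...T
Step 5: 3 trees catch fire, 4 burn out
  ......
  .....F
  ....FT
  ...TTT
  F....T
Step 6: 2 trees catch fire, 3 burn out
  ......
  ......
  .....F
  ...TFT
  .....T

......
......
.....F
...TFT
.....T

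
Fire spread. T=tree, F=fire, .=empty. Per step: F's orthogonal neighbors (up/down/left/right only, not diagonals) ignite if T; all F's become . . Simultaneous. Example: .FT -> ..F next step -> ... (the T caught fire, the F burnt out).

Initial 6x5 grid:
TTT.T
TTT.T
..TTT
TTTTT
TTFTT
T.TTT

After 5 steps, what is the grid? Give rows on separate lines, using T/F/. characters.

Step 1: 4 trees catch fire, 1 burn out
  TTT.T
  TTT.T
  ..TTT
  TTFTT
  TF.FT
  T.FTT
Step 2: 6 trees catch fire, 4 burn out
  TTT.T
  TTT.T
  ..FTT
  TF.FT
  F...F
  T..FT
Step 3: 6 trees catch fire, 6 burn out
  TTT.T
  TTF.T
  ...FT
  F...F
  .....
  F...F
Step 4: 3 trees catch fire, 6 burn out
  TTF.T
  TF..T
  ....F
  .....
  .....
  .....
Step 5: 3 trees catch fire, 3 burn out
  TF..T
  F...F
  .....
  .....
  .....
  .....

TF..T
F...F
.....
.....
.....
.....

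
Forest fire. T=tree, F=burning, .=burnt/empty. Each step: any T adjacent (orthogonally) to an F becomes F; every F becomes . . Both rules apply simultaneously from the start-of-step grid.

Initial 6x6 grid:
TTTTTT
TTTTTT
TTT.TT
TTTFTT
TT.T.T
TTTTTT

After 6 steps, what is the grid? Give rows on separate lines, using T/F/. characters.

Step 1: 3 trees catch fire, 1 burn out
  TTTTTT
  TTTTTT
  TTT.TT
  TTF.FT
  TT.F.T
  TTTTTT
Step 2: 5 trees catch fire, 3 burn out
  TTTTTT
  TTTTTT
  TTF.FT
  TF...F
  TT...T
  TTTFTT
Step 3: 9 trees catch fire, 5 burn out
  TTTTTT
  TTFTFT
  TF...F
  F.....
  TF...F
  TTF.FT
Step 4: 9 trees catch fire, 9 burn out
  TTFTFT
  TF.F.F
  F.....
  ......
  F.....
  TF...F
Step 5: 5 trees catch fire, 9 burn out
  TF.F.F
  F.....
  ......
  ......
  ......
  F.....
Step 6: 1 trees catch fire, 5 burn out
  F.....
  ......
  ......
  ......
  ......
  ......

F.....
......
......
......
......
......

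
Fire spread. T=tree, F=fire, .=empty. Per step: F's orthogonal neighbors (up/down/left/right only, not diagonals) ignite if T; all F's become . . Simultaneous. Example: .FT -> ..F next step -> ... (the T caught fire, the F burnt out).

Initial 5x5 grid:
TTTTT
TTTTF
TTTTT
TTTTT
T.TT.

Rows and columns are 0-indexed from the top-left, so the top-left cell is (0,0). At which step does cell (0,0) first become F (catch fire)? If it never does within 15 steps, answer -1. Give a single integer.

Step 1: cell (0,0)='T' (+3 fires, +1 burnt)
Step 2: cell (0,0)='T' (+4 fires, +3 burnt)
Step 3: cell (0,0)='T' (+4 fires, +4 burnt)
Step 4: cell (0,0)='T' (+5 fires, +4 burnt)
Step 5: cell (0,0)='F' (+4 fires, +5 burnt)
  -> target ignites at step 5
Step 6: cell (0,0)='.' (+1 fires, +4 burnt)
Step 7: cell (0,0)='.' (+1 fires, +1 burnt)
Step 8: cell (0,0)='.' (+0 fires, +1 burnt)
  fire out at step 8

5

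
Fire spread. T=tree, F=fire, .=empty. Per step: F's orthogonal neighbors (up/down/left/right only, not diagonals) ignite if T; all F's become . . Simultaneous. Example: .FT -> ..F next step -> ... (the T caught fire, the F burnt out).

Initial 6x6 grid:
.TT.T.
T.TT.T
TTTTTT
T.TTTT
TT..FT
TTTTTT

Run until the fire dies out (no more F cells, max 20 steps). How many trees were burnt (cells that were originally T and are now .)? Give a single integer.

Answer: 26

Derivation:
Step 1: +3 fires, +1 burnt (F count now 3)
Step 2: +5 fires, +3 burnt (F count now 5)
Step 3: +4 fires, +5 burnt (F count now 4)
Step 4: +4 fires, +4 burnt (F count now 4)
Step 5: +4 fires, +4 burnt (F count now 4)
Step 6: +3 fires, +4 burnt (F count now 3)
Step 7: +3 fires, +3 burnt (F count now 3)
Step 8: +0 fires, +3 burnt (F count now 0)
Fire out after step 8
Initially T: 27, now '.': 35
Total burnt (originally-T cells now '.'): 26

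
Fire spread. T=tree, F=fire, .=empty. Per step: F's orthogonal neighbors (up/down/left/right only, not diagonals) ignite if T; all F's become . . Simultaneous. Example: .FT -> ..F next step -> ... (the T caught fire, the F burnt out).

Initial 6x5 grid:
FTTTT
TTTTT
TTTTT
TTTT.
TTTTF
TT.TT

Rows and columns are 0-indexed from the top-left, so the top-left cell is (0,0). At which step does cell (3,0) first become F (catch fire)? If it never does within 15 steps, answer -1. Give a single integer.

Step 1: cell (3,0)='T' (+4 fires, +2 burnt)
Step 2: cell (3,0)='T' (+6 fires, +4 burnt)
Step 3: cell (3,0)='F' (+7 fires, +6 burnt)
  -> target ignites at step 3
Step 4: cell (3,0)='.' (+7 fires, +7 burnt)
Step 5: cell (3,0)='.' (+2 fires, +7 burnt)
Step 6: cell (3,0)='.' (+0 fires, +2 burnt)
  fire out at step 6

3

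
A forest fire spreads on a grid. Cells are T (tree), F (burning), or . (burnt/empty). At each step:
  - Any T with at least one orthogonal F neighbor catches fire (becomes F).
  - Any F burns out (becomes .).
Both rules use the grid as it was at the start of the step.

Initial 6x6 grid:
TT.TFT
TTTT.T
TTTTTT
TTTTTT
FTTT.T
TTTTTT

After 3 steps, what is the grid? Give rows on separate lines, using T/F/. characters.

Step 1: 5 trees catch fire, 2 burn out
  TT.F.F
  TTTT.T
  TTTTTT
  FTTTTT
  .FTT.T
  FTTTTT
Step 2: 6 trees catch fire, 5 burn out
  TT....
  TTTF.F
  FTTTTT
  .FTTTT
  ..FT.T
  .FTTTT
Step 3: 8 trees catch fire, 6 burn out
  TT....
  FTF...
  .FTFTF
  ..FTTT
  ...F.T
  ..FTTT

TT....
FTF...
.FTFTF
..FTTT
...F.T
..FTTT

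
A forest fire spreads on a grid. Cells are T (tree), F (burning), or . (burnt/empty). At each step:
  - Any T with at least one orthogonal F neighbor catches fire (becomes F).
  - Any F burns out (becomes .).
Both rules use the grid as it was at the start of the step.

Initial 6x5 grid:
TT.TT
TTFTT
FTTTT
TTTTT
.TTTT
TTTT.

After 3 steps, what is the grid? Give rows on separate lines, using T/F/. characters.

Step 1: 6 trees catch fire, 2 burn out
  TT.TT
  FF.FT
  .FFTT
  FTTTT
  .TTTT
  TTTT.
Step 2: 7 trees catch fire, 6 burn out
  FF.FT
  ....F
  ...FT
  .FFTT
  .TTTT
  TTTT.
Step 3: 5 trees catch fire, 7 burn out
  ....F
  .....
  ....F
  ...FT
  .FFTT
  TTTT.

....F
.....
....F
...FT
.FFTT
TTTT.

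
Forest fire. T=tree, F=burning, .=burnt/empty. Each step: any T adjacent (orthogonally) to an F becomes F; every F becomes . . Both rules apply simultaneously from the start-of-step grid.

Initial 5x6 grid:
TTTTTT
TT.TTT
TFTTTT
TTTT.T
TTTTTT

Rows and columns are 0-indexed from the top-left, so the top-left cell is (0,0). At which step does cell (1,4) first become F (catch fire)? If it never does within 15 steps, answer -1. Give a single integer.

Step 1: cell (1,4)='T' (+4 fires, +1 burnt)
Step 2: cell (1,4)='T' (+6 fires, +4 burnt)
Step 3: cell (1,4)='T' (+7 fires, +6 burnt)
Step 4: cell (1,4)='F' (+4 fires, +7 burnt)
  -> target ignites at step 4
Step 5: cell (1,4)='.' (+4 fires, +4 burnt)
Step 6: cell (1,4)='.' (+2 fires, +4 burnt)
Step 7: cell (1,4)='.' (+0 fires, +2 burnt)
  fire out at step 7

4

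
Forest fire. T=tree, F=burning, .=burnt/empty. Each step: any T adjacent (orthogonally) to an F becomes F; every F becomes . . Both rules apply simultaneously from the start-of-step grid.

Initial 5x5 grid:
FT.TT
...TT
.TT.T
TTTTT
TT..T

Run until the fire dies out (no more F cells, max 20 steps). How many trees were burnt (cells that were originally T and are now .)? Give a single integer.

Answer: 1

Derivation:
Step 1: +1 fires, +1 burnt (F count now 1)
Step 2: +0 fires, +1 burnt (F count now 0)
Fire out after step 2
Initially T: 16, now '.': 10
Total burnt (originally-T cells now '.'): 1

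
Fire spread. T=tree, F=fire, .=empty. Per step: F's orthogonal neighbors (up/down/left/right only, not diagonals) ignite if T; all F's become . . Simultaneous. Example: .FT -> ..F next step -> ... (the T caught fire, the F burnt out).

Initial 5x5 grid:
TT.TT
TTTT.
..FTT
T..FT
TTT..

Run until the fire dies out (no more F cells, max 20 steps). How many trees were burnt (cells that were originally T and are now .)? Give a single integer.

Step 1: +3 fires, +2 burnt (F count now 3)
Step 2: +3 fires, +3 burnt (F count now 3)
Step 3: +3 fires, +3 burnt (F count now 3)
Step 4: +2 fires, +3 burnt (F count now 2)
Step 5: +0 fires, +2 burnt (F count now 0)
Fire out after step 5
Initially T: 15, now '.': 21
Total burnt (originally-T cells now '.'): 11

Answer: 11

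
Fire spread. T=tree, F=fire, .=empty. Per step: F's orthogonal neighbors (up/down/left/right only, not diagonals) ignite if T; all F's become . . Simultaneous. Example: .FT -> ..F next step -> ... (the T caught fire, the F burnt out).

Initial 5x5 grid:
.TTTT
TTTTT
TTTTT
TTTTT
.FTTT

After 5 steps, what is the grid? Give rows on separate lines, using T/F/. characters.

Step 1: 2 trees catch fire, 1 burn out
  .TTTT
  TTTTT
  TTTTT
  TFTTT
  ..FTT
Step 2: 4 trees catch fire, 2 burn out
  .TTTT
  TTTTT
  TFTTT
  F.FTT
  ...FT
Step 3: 5 trees catch fire, 4 burn out
  .TTTT
  TFTTT
  F.FTT
  ...FT
  ....F
Step 4: 5 trees catch fire, 5 burn out
  .FTTT
  F.FTT
  ...FT
  ....F
  .....
Step 5: 3 trees catch fire, 5 burn out
  ..FTT
  ...FT
  ....F
  .....
  .....

..FTT
...FT
....F
.....
.....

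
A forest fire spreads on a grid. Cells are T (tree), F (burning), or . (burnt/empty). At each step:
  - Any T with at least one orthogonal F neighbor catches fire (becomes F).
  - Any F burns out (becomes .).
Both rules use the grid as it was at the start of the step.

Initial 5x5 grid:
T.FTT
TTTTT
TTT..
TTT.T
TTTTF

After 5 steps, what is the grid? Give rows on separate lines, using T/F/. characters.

Step 1: 4 trees catch fire, 2 burn out
  T..FT
  TTFTT
  TTT..
  TTT.F
  TTTF.
Step 2: 5 trees catch fire, 4 burn out
  T...F
  TF.FT
  TTF..
  TTT..
  TTF..
Step 3: 5 trees catch fire, 5 burn out
  T....
  F...F
  TF...
  TTF..
  TF...
Step 4: 4 trees catch fire, 5 burn out
  F....
  .....
  F....
  TF...
  F....
Step 5: 1 trees catch fire, 4 burn out
  .....
  .....
  .....
  F....
  .....

.....
.....
.....
F....
.....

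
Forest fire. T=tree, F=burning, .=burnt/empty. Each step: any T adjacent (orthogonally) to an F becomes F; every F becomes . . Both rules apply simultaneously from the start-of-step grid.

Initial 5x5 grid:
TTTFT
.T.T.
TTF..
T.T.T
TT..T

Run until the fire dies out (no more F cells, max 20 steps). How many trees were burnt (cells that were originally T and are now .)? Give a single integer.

Step 1: +5 fires, +2 burnt (F count now 5)
Step 2: +3 fires, +5 burnt (F count now 3)
Step 3: +2 fires, +3 burnt (F count now 2)
Step 4: +1 fires, +2 burnt (F count now 1)
Step 5: +1 fires, +1 burnt (F count now 1)
Step 6: +0 fires, +1 burnt (F count now 0)
Fire out after step 6
Initially T: 14, now '.': 23
Total burnt (originally-T cells now '.'): 12

Answer: 12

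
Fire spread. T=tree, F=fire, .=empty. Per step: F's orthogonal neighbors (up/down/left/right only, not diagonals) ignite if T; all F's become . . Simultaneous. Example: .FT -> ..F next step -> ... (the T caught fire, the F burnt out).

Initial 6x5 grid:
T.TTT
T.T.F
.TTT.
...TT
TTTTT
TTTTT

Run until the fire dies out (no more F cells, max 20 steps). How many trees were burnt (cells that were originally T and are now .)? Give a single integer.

Step 1: +1 fires, +1 burnt (F count now 1)
Step 2: +1 fires, +1 burnt (F count now 1)
Step 3: +1 fires, +1 burnt (F count now 1)
Step 4: +1 fires, +1 burnt (F count now 1)
Step 5: +1 fires, +1 burnt (F count now 1)
Step 6: +2 fires, +1 burnt (F count now 2)
Step 7: +1 fires, +2 burnt (F count now 1)
Step 8: +2 fires, +1 burnt (F count now 2)
Step 9: +3 fires, +2 burnt (F count now 3)
Step 10: +3 fires, +3 burnt (F count now 3)
Step 11: +2 fires, +3 burnt (F count now 2)
Step 12: +1 fires, +2 burnt (F count now 1)
Step 13: +0 fires, +1 burnt (F count now 0)
Fire out after step 13
Initially T: 21, now '.': 28
Total burnt (originally-T cells now '.'): 19

Answer: 19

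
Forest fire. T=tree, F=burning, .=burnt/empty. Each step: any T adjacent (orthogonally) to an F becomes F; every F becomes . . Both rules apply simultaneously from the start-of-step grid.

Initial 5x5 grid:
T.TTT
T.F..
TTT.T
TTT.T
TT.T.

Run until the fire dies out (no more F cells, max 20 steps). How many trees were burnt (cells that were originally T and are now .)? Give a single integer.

Step 1: +2 fires, +1 burnt (F count now 2)
Step 2: +3 fires, +2 burnt (F count now 3)
Step 3: +3 fires, +3 burnt (F count now 3)
Step 4: +3 fires, +3 burnt (F count now 3)
Step 5: +2 fires, +3 burnt (F count now 2)
Step 6: +0 fires, +2 burnt (F count now 0)
Fire out after step 6
Initially T: 16, now '.': 22
Total burnt (originally-T cells now '.'): 13

Answer: 13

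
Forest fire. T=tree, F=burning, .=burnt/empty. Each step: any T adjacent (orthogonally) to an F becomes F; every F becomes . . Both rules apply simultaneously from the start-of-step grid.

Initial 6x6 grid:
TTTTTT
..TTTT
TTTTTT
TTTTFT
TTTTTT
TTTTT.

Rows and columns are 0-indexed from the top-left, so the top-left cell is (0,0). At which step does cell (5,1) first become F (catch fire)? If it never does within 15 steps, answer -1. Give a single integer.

Step 1: cell (5,1)='T' (+4 fires, +1 burnt)
Step 2: cell (5,1)='T' (+7 fires, +4 burnt)
Step 3: cell (5,1)='T' (+7 fires, +7 burnt)
Step 4: cell (5,1)='T' (+7 fires, +7 burnt)
Step 5: cell (5,1)='F' (+4 fires, +7 burnt)
  -> target ignites at step 5
Step 6: cell (5,1)='.' (+2 fires, +4 burnt)
Step 7: cell (5,1)='.' (+1 fires, +2 burnt)
Step 8: cell (5,1)='.' (+0 fires, +1 burnt)
  fire out at step 8

5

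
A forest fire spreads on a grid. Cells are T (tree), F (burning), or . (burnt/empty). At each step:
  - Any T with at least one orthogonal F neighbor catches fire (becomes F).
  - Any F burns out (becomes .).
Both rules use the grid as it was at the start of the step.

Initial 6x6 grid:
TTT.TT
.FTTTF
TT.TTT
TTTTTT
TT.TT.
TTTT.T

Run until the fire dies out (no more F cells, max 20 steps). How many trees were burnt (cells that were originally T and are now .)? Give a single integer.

Answer: 27

Derivation:
Step 1: +6 fires, +2 burnt (F count now 6)
Step 2: +8 fires, +6 burnt (F count now 8)
Step 3: +5 fires, +8 burnt (F count now 5)
Step 4: +4 fires, +5 burnt (F count now 4)
Step 5: +3 fires, +4 burnt (F count now 3)
Step 6: +1 fires, +3 burnt (F count now 1)
Step 7: +0 fires, +1 burnt (F count now 0)
Fire out after step 7
Initially T: 28, now '.': 35
Total burnt (originally-T cells now '.'): 27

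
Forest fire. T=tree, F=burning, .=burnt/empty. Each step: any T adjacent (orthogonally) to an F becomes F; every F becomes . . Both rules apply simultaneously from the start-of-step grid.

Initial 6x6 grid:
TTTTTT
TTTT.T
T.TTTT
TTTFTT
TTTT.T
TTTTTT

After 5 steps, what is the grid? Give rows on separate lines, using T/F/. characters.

Step 1: 4 trees catch fire, 1 burn out
  TTTTTT
  TTTT.T
  T.TFTT
  TTF.FT
  TTTF.T
  TTTTTT
Step 2: 7 trees catch fire, 4 burn out
  TTTTTT
  TTTF.T
  T.F.FT
  TF...F
  TTF..T
  TTTFTT
Step 3: 8 trees catch fire, 7 burn out
  TTTFTT
  TTF..T
  T....F
  F.....
  TF...F
  TTF.FT
Step 4: 8 trees catch fire, 8 burn out
  TTF.FT
  TF...F
  F.....
  ......
  F.....
  TF...F
Step 5: 4 trees catch fire, 8 burn out
  TF...F
  F.....
  ......
  ......
  ......
  F.....

TF...F
F.....
......
......
......
F.....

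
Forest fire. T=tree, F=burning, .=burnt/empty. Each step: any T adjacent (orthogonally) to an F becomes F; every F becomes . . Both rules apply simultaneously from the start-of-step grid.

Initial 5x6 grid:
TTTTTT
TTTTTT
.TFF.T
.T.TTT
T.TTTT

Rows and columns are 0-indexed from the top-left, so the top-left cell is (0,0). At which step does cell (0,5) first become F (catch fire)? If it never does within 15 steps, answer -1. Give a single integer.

Step 1: cell (0,5)='T' (+4 fires, +2 burnt)
Step 2: cell (0,5)='T' (+7 fires, +4 burnt)
Step 3: cell (0,5)='T' (+7 fires, +7 burnt)
Step 4: cell (0,5)='F' (+4 fires, +7 burnt)
  -> target ignites at step 4
Step 5: cell (0,5)='.' (+0 fires, +4 burnt)
  fire out at step 5

4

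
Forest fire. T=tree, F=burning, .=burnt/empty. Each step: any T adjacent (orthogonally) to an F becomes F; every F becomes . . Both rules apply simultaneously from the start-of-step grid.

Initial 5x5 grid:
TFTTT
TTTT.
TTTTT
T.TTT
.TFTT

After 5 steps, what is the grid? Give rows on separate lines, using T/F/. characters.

Step 1: 6 trees catch fire, 2 burn out
  F.FTT
  TFTT.
  TTTTT
  T.FTT
  .F.FT
Step 2: 7 trees catch fire, 6 burn out
  ...FT
  F.FT.
  TFFTT
  T..FT
  ....F
Step 3: 5 trees catch fire, 7 burn out
  ....F
  ...F.
  F..FT
  T...F
  .....
Step 4: 2 trees catch fire, 5 burn out
  .....
  .....
  ....F
  F....
  .....
Step 5: 0 trees catch fire, 2 burn out
  .....
  .....
  .....
  .....
  .....

.....
.....
.....
.....
.....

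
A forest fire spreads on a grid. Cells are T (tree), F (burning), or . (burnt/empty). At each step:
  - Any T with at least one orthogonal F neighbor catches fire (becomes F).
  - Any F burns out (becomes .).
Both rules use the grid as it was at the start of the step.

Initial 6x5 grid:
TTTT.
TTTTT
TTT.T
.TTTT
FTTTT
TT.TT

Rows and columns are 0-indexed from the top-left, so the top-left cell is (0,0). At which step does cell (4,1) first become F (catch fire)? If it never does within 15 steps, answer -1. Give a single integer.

Step 1: cell (4,1)='F' (+2 fires, +1 burnt)
  -> target ignites at step 1
Step 2: cell (4,1)='.' (+3 fires, +2 burnt)
Step 3: cell (4,1)='.' (+3 fires, +3 burnt)
Step 4: cell (4,1)='.' (+6 fires, +3 burnt)
Step 5: cell (4,1)='.' (+5 fires, +6 burnt)
Step 6: cell (4,1)='.' (+4 fires, +5 burnt)
Step 7: cell (4,1)='.' (+2 fires, +4 burnt)
Step 8: cell (4,1)='.' (+0 fires, +2 burnt)
  fire out at step 8

1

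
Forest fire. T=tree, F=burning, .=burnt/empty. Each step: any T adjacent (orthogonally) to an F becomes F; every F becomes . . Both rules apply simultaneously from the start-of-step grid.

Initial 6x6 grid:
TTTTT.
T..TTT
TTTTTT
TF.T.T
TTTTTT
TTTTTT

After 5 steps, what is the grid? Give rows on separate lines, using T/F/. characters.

Step 1: 3 trees catch fire, 1 burn out
  TTTTT.
  T..TTT
  TFTTTT
  F..T.T
  TFTTTT
  TTTTTT
Step 2: 5 trees catch fire, 3 burn out
  TTTTT.
  T..TTT
  F.FTTT
  ...T.T
  F.FTTT
  TFTTTT
Step 3: 5 trees catch fire, 5 burn out
  TTTTT.
  F..TTT
  ...FTT
  ...T.T
  ...FTT
  F.FTTT
Step 4: 6 trees catch fire, 5 burn out
  FTTTT.
  ...FTT
  ....FT
  ...F.T
  ....FT
  ...FTT
Step 5: 6 trees catch fire, 6 burn out
  .FTFT.
  ....FT
  .....F
  .....T
  .....F
  ....FT

.FTFT.
....FT
.....F
.....T
.....F
....FT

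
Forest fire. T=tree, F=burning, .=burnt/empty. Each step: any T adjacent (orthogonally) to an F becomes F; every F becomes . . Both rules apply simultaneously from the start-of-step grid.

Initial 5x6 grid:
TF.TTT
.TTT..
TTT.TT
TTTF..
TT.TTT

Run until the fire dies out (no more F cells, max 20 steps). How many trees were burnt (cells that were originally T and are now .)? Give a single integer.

Step 1: +4 fires, +2 burnt (F count now 4)
Step 2: +5 fires, +4 burnt (F count now 5)
Step 3: +5 fires, +5 burnt (F count now 5)
Step 4: +2 fires, +5 burnt (F count now 2)
Step 5: +1 fires, +2 burnt (F count now 1)
Step 6: +1 fires, +1 burnt (F count now 1)
Step 7: +0 fires, +1 burnt (F count now 0)
Fire out after step 7
Initially T: 20, now '.': 28
Total burnt (originally-T cells now '.'): 18

Answer: 18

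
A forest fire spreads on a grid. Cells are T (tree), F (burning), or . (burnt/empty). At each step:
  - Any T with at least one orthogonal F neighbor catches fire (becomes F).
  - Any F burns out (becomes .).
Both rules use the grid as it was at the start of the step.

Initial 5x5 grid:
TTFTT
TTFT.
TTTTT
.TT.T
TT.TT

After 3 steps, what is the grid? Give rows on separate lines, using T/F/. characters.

Step 1: 5 trees catch fire, 2 burn out
  TF.FT
  TF.F.
  TTFTT
  .TT.T
  TT.TT
Step 2: 6 trees catch fire, 5 burn out
  F...F
  F....
  TF.FT
  .TF.T
  TT.TT
Step 3: 3 trees catch fire, 6 burn out
  .....
  .....
  F...F
  .F..T
  TT.TT

.....
.....
F...F
.F..T
TT.TT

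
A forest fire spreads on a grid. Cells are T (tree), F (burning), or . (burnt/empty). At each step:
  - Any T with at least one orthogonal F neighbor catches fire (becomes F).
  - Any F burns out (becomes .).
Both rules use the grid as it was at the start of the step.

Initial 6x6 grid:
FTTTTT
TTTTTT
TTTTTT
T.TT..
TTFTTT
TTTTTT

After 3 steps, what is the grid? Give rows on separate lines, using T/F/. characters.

Step 1: 6 trees catch fire, 2 burn out
  .FTTTT
  FTTTTT
  TTTTTT
  T.FT..
  TF.FTT
  TTFTTT
Step 2: 9 trees catch fire, 6 burn out
  ..FTTT
  .FTTTT
  FTFTTT
  T..F..
  F...FT
  TF.FTT
Step 3: 8 trees catch fire, 9 burn out
  ...FTT
  ..FTTT
  .F.FTT
  F.....
  .....F
  F...FT

...FTT
..FTTT
.F.FTT
F.....
.....F
F...FT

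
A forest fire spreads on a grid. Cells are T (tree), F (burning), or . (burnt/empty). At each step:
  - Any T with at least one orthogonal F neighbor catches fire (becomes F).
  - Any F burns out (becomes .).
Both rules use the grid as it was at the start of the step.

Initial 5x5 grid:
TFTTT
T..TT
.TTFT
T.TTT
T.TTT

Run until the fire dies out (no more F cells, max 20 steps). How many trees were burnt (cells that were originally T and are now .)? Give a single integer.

Answer: 16

Derivation:
Step 1: +6 fires, +2 burnt (F count now 6)
Step 2: +7 fires, +6 burnt (F count now 7)
Step 3: +3 fires, +7 burnt (F count now 3)
Step 4: +0 fires, +3 burnt (F count now 0)
Fire out after step 4
Initially T: 18, now '.': 23
Total burnt (originally-T cells now '.'): 16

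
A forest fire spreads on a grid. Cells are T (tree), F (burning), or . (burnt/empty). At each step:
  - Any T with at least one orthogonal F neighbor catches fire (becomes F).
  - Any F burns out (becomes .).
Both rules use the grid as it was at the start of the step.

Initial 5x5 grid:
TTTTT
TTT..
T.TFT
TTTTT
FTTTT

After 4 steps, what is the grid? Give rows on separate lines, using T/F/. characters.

Step 1: 5 trees catch fire, 2 burn out
  TTTTT
  TTT..
  T.F.F
  FTTFT
  .FTTT
Step 2: 7 trees catch fire, 5 burn out
  TTTTT
  TTF..
  F....
  .FF.F
  ..FFT
Step 3: 4 trees catch fire, 7 burn out
  TTFTT
  FF...
  .....
  .....
  ....F
Step 4: 3 trees catch fire, 4 burn out
  FF.FT
  .....
  .....
  .....
  .....

FF.FT
.....
.....
.....
.....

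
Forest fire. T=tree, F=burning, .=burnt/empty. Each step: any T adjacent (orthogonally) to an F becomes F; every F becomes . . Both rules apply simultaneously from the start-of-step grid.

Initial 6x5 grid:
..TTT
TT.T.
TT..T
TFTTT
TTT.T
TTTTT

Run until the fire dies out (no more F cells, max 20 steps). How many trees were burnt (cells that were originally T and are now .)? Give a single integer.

Step 1: +4 fires, +1 burnt (F count now 4)
Step 2: +6 fires, +4 burnt (F count now 6)
Step 3: +4 fires, +6 burnt (F count now 4)
Step 4: +3 fires, +4 burnt (F count now 3)
Step 5: +1 fires, +3 burnt (F count now 1)
Step 6: +0 fires, +1 burnt (F count now 0)
Fire out after step 6
Initially T: 22, now '.': 26
Total burnt (originally-T cells now '.'): 18

Answer: 18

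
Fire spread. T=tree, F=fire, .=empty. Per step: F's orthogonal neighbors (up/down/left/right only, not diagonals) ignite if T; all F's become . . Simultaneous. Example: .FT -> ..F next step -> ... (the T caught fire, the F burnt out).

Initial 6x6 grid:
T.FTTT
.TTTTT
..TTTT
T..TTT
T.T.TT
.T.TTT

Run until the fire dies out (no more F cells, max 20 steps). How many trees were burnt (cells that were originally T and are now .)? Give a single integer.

Step 1: +2 fires, +1 burnt (F count now 2)
Step 2: +4 fires, +2 burnt (F count now 4)
Step 3: +3 fires, +4 burnt (F count now 3)
Step 4: +3 fires, +3 burnt (F count now 3)
Step 5: +2 fires, +3 burnt (F count now 2)
Step 6: +2 fires, +2 burnt (F count now 2)
Step 7: +2 fires, +2 burnt (F count now 2)
Step 8: +2 fires, +2 burnt (F count now 2)
Step 9: +0 fires, +2 burnt (F count now 0)
Fire out after step 9
Initially T: 25, now '.': 31
Total burnt (originally-T cells now '.'): 20

Answer: 20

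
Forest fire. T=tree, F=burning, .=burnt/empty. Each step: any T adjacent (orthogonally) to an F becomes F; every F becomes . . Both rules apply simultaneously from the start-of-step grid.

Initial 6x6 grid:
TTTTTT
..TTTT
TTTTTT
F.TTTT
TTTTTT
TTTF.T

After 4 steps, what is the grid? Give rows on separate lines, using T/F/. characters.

Step 1: 4 trees catch fire, 2 burn out
  TTTTTT
  ..TTTT
  FTTTTT
  ..TTTT
  FTTFTT
  TTF..T
Step 2: 7 trees catch fire, 4 burn out
  TTTTTT
  ..TTTT
  .FTTTT
  ..TFTT
  .FF.FT
  FF...T
Step 3: 5 trees catch fire, 7 burn out
  TTTTTT
  ..TTTT
  ..FFTT
  ..F.FT
  .....F
  .....T
Step 4: 5 trees catch fire, 5 burn out
  TTTTTT
  ..FFTT
  ....FT
  .....F
  ......
  .....F

TTTTTT
..FFTT
....FT
.....F
......
.....F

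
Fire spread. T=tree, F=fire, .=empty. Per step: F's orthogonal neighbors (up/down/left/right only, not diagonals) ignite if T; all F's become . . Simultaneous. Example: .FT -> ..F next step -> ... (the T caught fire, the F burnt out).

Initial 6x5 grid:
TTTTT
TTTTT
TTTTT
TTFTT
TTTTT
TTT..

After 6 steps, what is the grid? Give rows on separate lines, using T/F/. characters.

Step 1: 4 trees catch fire, 1 burn out
  TTTTT
  TTTTT
  TTFTT
  TF.FT
  TTFTT
  TTT..
Step 2: 8 trees catch fire, 4 burn out
  TTTTT
  TTFTT
  TF.FT
  F...F
  TF.FT
  TTF..
Step 3: 8 trees catch fire, 8 burn out
  TTFTT
  TF.FT
  F...F
  .....
  F...F
  TF...
Step 4: 5 trees catch fire, 8 burn out
  TF.FT
  F...F
  .....
  .....
  .....
  F....
Step 5: 2 trees catch fire, 5 burn out
  F...F
  .....
  .....
  .....
  .....
  .....
Step 6: 0 trees catch fire, 2 burn out
  .....
  .....
  .....
  .....
  .....
  .....

.....
.....
.....
.....
.....
.....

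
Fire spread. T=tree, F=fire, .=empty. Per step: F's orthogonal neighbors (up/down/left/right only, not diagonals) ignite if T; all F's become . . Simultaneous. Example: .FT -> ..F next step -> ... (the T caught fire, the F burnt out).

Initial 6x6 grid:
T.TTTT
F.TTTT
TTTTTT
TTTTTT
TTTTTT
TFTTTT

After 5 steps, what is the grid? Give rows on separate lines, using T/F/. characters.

Step 1: 5 trees catch fire, 2 burn out
  F.TTTT
  ..TTTT
  FTTTTT
  TTTTTT
  TFTTTT
  F.FTTT
Step 2: 6 trees catch fire, 5 burn out
  ..TTTT
  ..TTTT
  .FTTTT
  FFTTTT
  F.FTTT
  ...FTT
Step 3: 4 trees catch fire, 6 burn out
  ..TTTT
  ..TTTT
  ..FTTT
  ..FTTT
  ...FTT
  ....FT
Step 4: 5 trees catch fire, 4 burn out
  ..TTTT
  ..FTTT
  ...FTT
  ...FTT
  ....FT
  .....F
Step 5: 5 trees catch fire, 5 burn out
  ..FTTT
  ...FTT
  ....FT
  ....FT
  .....F
  ......

..FTTT
...FTT
....FT
....FT
.....F
......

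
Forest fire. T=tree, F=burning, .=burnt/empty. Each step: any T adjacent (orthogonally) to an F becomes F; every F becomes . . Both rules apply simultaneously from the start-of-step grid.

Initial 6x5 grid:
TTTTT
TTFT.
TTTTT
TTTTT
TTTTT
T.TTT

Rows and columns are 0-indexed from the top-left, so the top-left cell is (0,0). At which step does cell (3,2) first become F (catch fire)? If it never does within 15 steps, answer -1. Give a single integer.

Step 1: cell (3,2)='T' (+4 fires, +1 burnt)
Step 2: cell (3,2)='F' (+6 fires, +4 burnt)
  -> target ignites at step 2
Step 3: cell (3,2)='.' (+7 fires, +6 burnt)
Step 4: cell (3,2)='.' (+5 fires, +7 burnt)
Step 5: cell (3,2)='.' (+3 fires, +5 burnt)
Step 6: cell (3,2)='.' (+2 fires, +3 burnt)
Step 7: cell (3,2)='.' (+0 fires, +2 burnt)
  fire out at step 7

2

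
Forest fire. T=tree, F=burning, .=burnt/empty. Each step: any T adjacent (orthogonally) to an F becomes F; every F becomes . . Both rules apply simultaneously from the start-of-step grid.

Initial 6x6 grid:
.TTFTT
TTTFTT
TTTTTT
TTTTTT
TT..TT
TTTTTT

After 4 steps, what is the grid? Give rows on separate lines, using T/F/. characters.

Step 1: 5 trees catch fire, 2 burn out
  .TF.FT
  TTF.FT
  TTTFTT
  TTTTTT
  TT..TT
  TTTTTT
Step 2: 7 trees catch fire, 5 burn out
  .F...F
  TF...F
  TTF.FT
  TTTFTT
  TT..TT
  TTTTTT
Step 3: 5 trees catch fire, 7 burn out
  ......
  F.....
  TF...F
  TTF.FT
  TT..TT
  TTTTTT
Step 4: 4 trees catch fire, 5 burn out
  ......
  ......
  F.....
  TF...F
  TT..FT
  TTTTTT

......
......
F.....
TF...F
TT..FT
TTTTTT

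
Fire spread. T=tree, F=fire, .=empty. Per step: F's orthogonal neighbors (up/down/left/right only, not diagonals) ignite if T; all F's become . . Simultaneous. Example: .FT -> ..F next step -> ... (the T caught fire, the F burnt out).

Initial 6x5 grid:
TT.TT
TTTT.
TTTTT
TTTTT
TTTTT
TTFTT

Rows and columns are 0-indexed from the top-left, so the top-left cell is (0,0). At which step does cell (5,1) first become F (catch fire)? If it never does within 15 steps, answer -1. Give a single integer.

Step 1: cell (5,1)='F' (+3 fires, +1 burnt)
  -> target ignites at step 1
Step 2: cell (5,1)='.' (+5 fires, +3 burnt)
Step 3: cell (5,1)='.' (+5 fires, +5 burnt)
Step 4: cell (5,1)='.' (+5 fires, +5 burnt)
Step 5: cell (5,1)='.' (+4 fires, +5 burnt)
Step 6: cell (5,1)='.' (+3 fires, +4 burnt)
Step 7: cell (5,1)='.' (+2 fires, +3 burnt)
Step 8: cell (5,1)='.' (+0 fires, +2 burnt)
  fire out at step 8

1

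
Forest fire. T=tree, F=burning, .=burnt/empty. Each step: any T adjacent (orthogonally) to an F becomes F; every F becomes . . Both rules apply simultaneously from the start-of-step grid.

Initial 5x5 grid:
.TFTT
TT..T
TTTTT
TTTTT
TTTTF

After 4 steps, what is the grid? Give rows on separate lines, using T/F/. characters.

Step 1: 4 trees catch fire, 2 burn out
  .F.FT
  TT..T
  TTTTT
  TTTTF
  TTTF.
Step 2: 5 trees catch fire, 4 burn out
  ....F
  TF..T
  TTTTF
  TTTF.
  TTF..
Step 3: 6 trees catch fire, 5 burn out
  .....
  F...F
  TFTF.
  TTF..
  TF...
Step 4: 4 trees catch fire, 6 burn out
  .....
  .....
  F.F..
  TF...
  F....

.....
.....
F.F..
TF...
F....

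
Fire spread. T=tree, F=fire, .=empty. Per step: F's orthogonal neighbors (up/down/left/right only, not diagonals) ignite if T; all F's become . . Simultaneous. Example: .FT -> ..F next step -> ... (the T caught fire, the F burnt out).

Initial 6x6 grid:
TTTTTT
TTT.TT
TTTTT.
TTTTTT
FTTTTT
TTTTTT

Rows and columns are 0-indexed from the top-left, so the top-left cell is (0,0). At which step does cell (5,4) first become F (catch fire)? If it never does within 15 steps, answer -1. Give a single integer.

Step 1: cell (5,4)='T' (+3 fires, +1 burnt)
Step 2: cell (5,4)='T' (+4 fires, +3 burnt)
Step 3: cell (5,4)='T' (+5 fires, +4 burnt)
Step 4: cell (5,4)='T' (+6 fires, +5 burnt)
Step 5: cell (5,4)='F' (+6 fires, +6 burnt)
  -> target ignites at step 5
Step 6: cell (5,4)='.' (+4 fires, +6 burnt)
Step 7: cell (5,4)='.' (+2 fires, +4 burnt)
Step 8: cell (5,4)='.' (+2 fires, +2 burnt)
Step 9: cell (5,4)='.' (+1 fires, +2 burnt)
Step 10: cell (5,4)='.' (+0 fires, +1 burnt)
  fire out at step 10

5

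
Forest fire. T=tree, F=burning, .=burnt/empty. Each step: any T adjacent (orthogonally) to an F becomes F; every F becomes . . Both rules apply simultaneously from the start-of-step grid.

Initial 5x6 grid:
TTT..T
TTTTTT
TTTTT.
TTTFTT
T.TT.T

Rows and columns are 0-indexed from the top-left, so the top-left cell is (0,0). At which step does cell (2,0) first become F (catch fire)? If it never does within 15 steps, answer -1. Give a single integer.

Step 1: cell (2,0)='T' (+4 fires, +1 burnt)
Step 2: cell (2,0)='T' (+6 fires, +4 burnt)
Step 3: cell (2,0)='T' (+5 fires, +6 burnt)
Step 4: cell (2,0)='F' (+5 fires, +5 burnt)
  -> target ignites at step 4
Step 5: cell (2,0)='.' (+3 fires, +5 burnt)
Step 6: cell (2,0)='.' (+1 fires, +3 burnt)
Step 7: cell (2,0)='.' (+0 fires, +1 burnt)
  fire out at step 7

4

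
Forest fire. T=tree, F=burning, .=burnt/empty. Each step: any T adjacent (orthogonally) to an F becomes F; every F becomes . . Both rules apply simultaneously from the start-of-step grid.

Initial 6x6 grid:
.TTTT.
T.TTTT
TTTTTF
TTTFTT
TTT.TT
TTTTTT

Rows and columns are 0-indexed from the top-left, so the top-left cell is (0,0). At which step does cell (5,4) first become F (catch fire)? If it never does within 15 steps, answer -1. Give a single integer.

Step 1: cell (5,4)='T' (+6 fires, +2 burnt)
Step 2: cell (5,4)='T' (+7 fires, +6 burnt)
Step 3: cell (5,4)='F' (+9 fires, +7 burnt)
  -> target ignites at step 3
Step 4: cell (5,4)='.' (+5 fires, +9 burnt)
Step 5: cell (5,4)='.' (+3 fires, +5 burnt)
Step 6: cell (5,4)='.' (+0 fires, +3 burnt)
  fire out at step 6

3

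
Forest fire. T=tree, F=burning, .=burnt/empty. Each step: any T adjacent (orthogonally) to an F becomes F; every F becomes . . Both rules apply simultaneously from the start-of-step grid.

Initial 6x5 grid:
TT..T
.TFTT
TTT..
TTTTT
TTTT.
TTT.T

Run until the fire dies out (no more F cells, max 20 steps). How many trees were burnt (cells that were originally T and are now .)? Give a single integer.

Step 1: +3 fires, +1 burnt (F count now 3)
Step 2: +4 fires, +3 burnt (F count now 4)
Step 3: +6 fires, +4 burnt (F count now 6)
Step 4: +5 fires, +6 burnt (F count now 5)
Step 5: +2 fires, +5 burnt (F count now 2)
Step 6: +1 fires, +2 burnt (F count now 1)
Step 7: +0 fires, +1 burnt (F count now 0)
Fire out after step 7
Initially T: 22, now '.': 29
Total burnt (originally-T cells now '.'): 21

Answer: 21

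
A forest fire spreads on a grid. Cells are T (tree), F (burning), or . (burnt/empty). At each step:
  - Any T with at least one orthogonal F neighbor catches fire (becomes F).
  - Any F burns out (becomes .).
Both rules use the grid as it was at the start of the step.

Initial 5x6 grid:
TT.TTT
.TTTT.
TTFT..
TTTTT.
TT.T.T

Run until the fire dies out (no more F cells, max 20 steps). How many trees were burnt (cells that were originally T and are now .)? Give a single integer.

Step 1: +4 fires, +1 burnt (F count now 4)
Step 2: +5 fires, +4 burnt (F count now 5)
Step 3: +7 fires, +5 burnt (F count now 7)
Step 4: +3 fires, +7 burnt (F count now 3)
Step 5: +1 fires, +3 burnt (F count now 1)
Step 6: +0 fires, +1 burnt (F count now 0)
Fire out after step 6
Initially T: 21, now '.': 29
Total burnt (originally-T cells now '.'): 20

Answer: 20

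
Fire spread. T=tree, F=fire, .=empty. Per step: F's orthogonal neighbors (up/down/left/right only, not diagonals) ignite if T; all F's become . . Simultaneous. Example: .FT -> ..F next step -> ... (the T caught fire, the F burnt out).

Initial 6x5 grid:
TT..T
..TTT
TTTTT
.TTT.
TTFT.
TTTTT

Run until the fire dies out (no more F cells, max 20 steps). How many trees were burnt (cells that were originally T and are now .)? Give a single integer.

Step 1: +4 fires, +1 burnt (F count now 4)
Step 2: +6 fires, +4 burnt (F count now 6)
Step 3: +5 fires, +6 burnt (F count now 5)
Step 4: +3 fires, +5 burnt (F count now 3)
Step 5: +1 fires, +3 burnt (F count now 1)
Step 6: +1 fires, +1 burnt (F count now 1)
Step 7: +0 fires, +1 burnt (F count now 0)
Fire out after step 7
Initially T: 22, now '.': 28
Total burnt (originally-T cells now '.'): 20

Answer: 20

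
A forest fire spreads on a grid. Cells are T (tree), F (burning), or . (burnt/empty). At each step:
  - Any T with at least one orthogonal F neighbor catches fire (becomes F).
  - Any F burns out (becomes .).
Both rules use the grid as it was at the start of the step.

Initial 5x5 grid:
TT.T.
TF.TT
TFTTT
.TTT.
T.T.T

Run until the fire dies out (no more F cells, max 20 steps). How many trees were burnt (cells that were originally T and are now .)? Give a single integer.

Answer: 14

Derivation:
Step 1: +5 fires, +2 burnt (F count now 5)
Step 2: +3 fires, +5 burnt (F count now 3)
Step 3: +4 fires, +3 burnt (F count now 4)
Step 4: +2 fires, +4 burnt (F count now 2)
Step 5: +0 fires, +2 burnt (F count now 0)
Fire out after step 5
Initially T: 16, now '.': 23
Total burnt (originally-T cells now '.'): 14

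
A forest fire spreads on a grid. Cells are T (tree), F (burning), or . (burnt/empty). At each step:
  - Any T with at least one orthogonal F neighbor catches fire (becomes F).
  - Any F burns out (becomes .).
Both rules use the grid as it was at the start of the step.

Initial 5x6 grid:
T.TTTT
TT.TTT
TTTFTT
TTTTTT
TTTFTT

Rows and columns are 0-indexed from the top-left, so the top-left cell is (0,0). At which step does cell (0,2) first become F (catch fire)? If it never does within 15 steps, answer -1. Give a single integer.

Step 1: cell (0,2)='T' (+6 fires, +2 burnt)
Step 2: cell (0,2)='T' (+8 fires, +6 burnt)
Step 3: cell (0,2)='F' (+8 fires, +8 burnt)
  -> target ignites at step 3
Step 4: cell (0,2)='.' (+3 fires, +8 burnt)
Step 5: cell (0,2)='.' (+1 fires, +3 burnt)
Step 6: cell (0,2)='.' (+0 fires, +1 burnt)
  fire out at step 6

3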